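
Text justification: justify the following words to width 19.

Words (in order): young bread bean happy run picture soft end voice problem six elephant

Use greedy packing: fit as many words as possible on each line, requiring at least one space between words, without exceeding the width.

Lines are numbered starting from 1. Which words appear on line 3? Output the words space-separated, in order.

Line 1: ['young', 'bread', 'bean'] (min_width=16, slack=3)
Line 2: ['happy', 'run', 'picture'] (min_width=17, slack=2)
Line 3: ['soft', 'end', 'voice'] (min_width=14, slack=5)
Line 4: ['problem', 'six'] (min_width=11, slack=8)
Line 5: ['elephant'] (min_width=8, slack=11)

Answer: soft end voice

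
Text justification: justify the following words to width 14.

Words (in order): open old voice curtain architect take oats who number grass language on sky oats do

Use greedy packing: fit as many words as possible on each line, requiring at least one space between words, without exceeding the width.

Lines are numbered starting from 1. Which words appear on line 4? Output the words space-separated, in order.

Line 1: ['open', 'old', 'voice'] (min_width=14, slack=0)
Line 2: ['curtain'] (min_width=7, slack=7)
Line 3: ['architect', 'take'] (min_width=14, slack=0)
Line 4: ['oats', 'who'] (min_width=8, slack=6)
Line 5: ['number', 'grass'] (min_width=12, slack=2)
Line 6: ['language', 'on'] (min_width=11, slack=3)
Line 7: ['sky', 'oats', 'do'] (min_width=11, slack=3)

Answer: oats who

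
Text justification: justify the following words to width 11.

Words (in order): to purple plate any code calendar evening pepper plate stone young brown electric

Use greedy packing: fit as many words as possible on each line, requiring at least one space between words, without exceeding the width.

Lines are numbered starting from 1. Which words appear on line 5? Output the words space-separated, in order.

Line 1: ['to', 'purple'] (min_width=9, slack=2)
Line 2: ['plate', 'any'] (min_width=9, slack=2)
Line 3: ['code'] (min_width=4, slack=7)
Line 4: ['calendar'] (min_width=8, slack=3)
Line 5: ['evening'] (min_width=7, slack=4)
Line 6: ['pepper'] (min_width=6, slack=5)
Line 7: ['plate', 'stone'] (min_width=11, slack=0)
Line 8: ['young', 'brown'] (min_width=11, slack=0)
Line 9: ['electric'] (min_width=8, slack=3)

Answer: evening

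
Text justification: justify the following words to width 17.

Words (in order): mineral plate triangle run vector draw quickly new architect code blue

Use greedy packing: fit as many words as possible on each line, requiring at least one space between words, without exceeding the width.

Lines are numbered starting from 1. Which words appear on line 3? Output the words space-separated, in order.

Line 1: ['mineral', 'plate'] (min_width=13, slack=4)
Line 2: ['triangle', 'run'] (min_width=12, slack=5)
Line 3: ['vector', 'draw'] (min_width=11, slack=6)
Line 4: ['quickly', 'new'] (min_width=11, slack=6)
Line 5: ['architect', 'code'] (min_width=14, slack=3)
Line 6: ['blue'] (min_width=4, slack=13)

Answer: vector draw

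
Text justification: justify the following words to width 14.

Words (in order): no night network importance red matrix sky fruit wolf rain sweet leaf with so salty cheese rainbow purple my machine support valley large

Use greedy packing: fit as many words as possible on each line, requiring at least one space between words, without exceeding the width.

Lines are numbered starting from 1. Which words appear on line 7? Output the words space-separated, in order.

Answer: leaf with so

Derivation:
Line 1: ['no', 'night'] (min_width=8, slack=6)
Line 2: ['network'] (min_width=7, slack=7)
Line 3: ['importance', 'red'] (min_width=14, slack=0)
Line 4: ['matrix', 'sky'] (min_width=10, slack=4)
Line 5: ['fruit', 'wolf'] (min_width=10, slack=4)
Line 6: ['rain', 'sweet'] (min_width=10, slack=4)
Line 7: ['leaf', 'with', 'so'] (min_width=12, slack=2)
Line 8: ['salty', 'cheese'] (min_width=12, slack=2)
Line 9: ['rainbow', 'purple'] (min_width=14, slack=0)
Line 10: ['my', 'machine'] (min_width=10, slack=4)
Line 11: ['support', 'valley'] (min_width=14, slack=0)
Line 12: ['large'] (min_width=5, slack=9)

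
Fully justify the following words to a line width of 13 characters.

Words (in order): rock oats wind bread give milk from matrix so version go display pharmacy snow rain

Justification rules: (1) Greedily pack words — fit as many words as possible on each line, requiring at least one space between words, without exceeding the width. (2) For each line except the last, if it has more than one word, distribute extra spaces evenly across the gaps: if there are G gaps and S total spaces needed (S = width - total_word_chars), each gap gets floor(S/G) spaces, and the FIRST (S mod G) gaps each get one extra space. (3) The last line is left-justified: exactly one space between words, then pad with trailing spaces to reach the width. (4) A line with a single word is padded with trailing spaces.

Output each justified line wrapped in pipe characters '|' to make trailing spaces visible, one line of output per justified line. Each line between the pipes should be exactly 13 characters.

Line 1: ['rock', 'oats'] (min_width=9, slack=4)
Line 2: ['wind', 'bread'] (min_width=10, slack=3)
Line 3: ['give', 'milk'] (min_width=9, slack=4)
Line 4: ['from', 'matrix'] (min_width=11, slack=2)
Line 5: ['so', 'version', 'go'] (min_width=13, slack=0)
Line 6: ['display'] (min_width=7, slack=6)
Line 7: ['pharmacy', 'snow'] (min_width=13, slack=0)
Line 8: ['rain'] (min_width=4, slack=9)

Answer: |rock     oats|
|wind    bread|
|give     milk|
|from   matrix|
|so version go|
|display      |
|pharmacy snow|
|rain         |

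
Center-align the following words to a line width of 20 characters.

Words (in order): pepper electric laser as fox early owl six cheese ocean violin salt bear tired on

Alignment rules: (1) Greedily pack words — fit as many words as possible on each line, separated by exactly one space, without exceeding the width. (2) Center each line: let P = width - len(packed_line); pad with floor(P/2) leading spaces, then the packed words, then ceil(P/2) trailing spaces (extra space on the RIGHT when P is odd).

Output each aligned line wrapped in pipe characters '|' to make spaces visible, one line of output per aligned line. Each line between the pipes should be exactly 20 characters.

Line 1: ['pepper', 'electric'] (min_width=15, slack=5)
Line 2: ['laser', 'as', 'fox', 'early'] (min_width=18, slack=2)
Line 3: ['owl', 'six', 'cheese', 'ocean'] (min_width=20, slack=0)
Line 4: ['violin', 'salt', 'bear'] (min_width=16, slack=4)
Line 5: ['tired', 'on'] (min_width=8, slack=12)

Answer: |  pepper electric   |
| laser as fox early |
|owl six cheese ocean|
|  violin salt bear  |
|      tired on      |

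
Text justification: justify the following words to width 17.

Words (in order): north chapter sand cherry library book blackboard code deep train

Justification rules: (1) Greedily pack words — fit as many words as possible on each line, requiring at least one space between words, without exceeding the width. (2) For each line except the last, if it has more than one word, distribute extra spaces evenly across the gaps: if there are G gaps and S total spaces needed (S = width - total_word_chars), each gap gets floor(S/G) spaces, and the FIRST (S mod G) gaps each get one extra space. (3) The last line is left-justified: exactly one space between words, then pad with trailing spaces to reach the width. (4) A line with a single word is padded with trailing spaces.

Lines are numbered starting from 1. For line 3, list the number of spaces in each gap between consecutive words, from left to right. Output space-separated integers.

Answer: 6

Derivation:
Line 1: ['north', 'chapter'] (min_width=13, slack=4)
Line 2: ['sand', 'cherry'] (min_width=11, slack=6)
Line 3: ['library', 'book'] (min_width=12, slack=5)
Line 4: ['blackboard', 'code'] (min_width=15, slack=2)
Line 5: ['deep', 'train'] (min_width=10, slack=7)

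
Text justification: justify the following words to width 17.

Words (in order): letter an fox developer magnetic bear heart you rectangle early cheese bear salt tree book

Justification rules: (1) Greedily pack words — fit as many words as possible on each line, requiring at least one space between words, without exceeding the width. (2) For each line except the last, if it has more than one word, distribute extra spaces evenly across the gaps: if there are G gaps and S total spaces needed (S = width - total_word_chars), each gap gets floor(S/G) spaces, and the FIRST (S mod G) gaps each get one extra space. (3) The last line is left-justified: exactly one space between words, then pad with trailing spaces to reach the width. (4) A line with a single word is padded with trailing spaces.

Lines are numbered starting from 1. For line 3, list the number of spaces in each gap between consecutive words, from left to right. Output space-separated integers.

Answer: 5

Derivation:
Line 1: ['letter', 'an', 'fox'] (min_width=13, slack=4)
Line 2: ['developer'] (min_width=9, slack=8)
Line 3: ['magnetic', 'bear'] (min_width=13, slack=4)
Line 4: ['heart', 'you'] (min_width=9, slack=8)
Line 5: ['rectangle', 'early'] (min_width=15, slack=2)
Line 6: ['cheese', 'bear', 'salt'] (min_width=16, slack=1)
Line 7: ['tree', 'book'] (min_width=9, slack=8)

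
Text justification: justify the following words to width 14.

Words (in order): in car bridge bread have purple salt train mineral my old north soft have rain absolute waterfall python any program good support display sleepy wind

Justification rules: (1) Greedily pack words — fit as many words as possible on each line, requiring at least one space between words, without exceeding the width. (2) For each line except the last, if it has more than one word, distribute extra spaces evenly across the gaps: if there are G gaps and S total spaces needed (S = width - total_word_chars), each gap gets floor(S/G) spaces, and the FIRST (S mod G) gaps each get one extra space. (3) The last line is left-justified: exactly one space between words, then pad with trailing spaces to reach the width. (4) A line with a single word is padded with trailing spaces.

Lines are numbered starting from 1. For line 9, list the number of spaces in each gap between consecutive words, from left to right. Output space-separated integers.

Line 1: ['in', 'car', 'bridge'] (min_width=13, slack=1)
Line 2: ['bread', 'have'] (min_width=10, slack=4)
Line 3: ['purple', 'salt'] (min_width=11, slack=3)
Line 4: ['train', 'mineral'] (min_width=13, slack=1)
Line 5: ['my', 'old', 'north'] (min_width=12, slack=2)
Line 6: ['soft', 'have', 'rain'] (min_width=14, slack=0)
Line 7: ['absolute'] (min_width=8, slack=6)
Line 8: ['waterfall'] (min_width=9, slack=5)
Line 9: ['python', 'any'] (min_width=10, slack=4)
Line 10: ['program', 'good'] (min_width=12, slack=2)
Line 11: ['support'] (min_width=7, slack=7)
Line 12: ['display', 'sleepy'] (min_width=14, slack=0)
Line 13: ['wind'] (min_width=4, slack=10)

Answer: 5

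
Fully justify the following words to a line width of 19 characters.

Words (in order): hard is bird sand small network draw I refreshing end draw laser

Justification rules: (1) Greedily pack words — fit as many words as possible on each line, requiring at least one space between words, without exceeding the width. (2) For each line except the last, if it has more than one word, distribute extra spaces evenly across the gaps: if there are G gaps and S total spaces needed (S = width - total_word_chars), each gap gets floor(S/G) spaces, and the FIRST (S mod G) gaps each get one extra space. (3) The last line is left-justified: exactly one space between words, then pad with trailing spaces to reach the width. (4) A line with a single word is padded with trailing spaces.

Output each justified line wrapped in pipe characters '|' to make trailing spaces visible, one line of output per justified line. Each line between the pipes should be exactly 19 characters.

Line 1: ['hard', 'is', 'bird', 'sand'] (min_width=17, slack=2)
Line 2: ['small', 'network', 'draw'] (min_width=18, slack=1)
Line 3: ['I', 'refreshing', 'end'] (min_width=16, slack=3)
Line 4: ['draw', 'laser'] (min_width=10, slack=9)

Answer: |hard  is  bird sand|
|small  network draw|
|I   refreshing  end|
|draw laser         |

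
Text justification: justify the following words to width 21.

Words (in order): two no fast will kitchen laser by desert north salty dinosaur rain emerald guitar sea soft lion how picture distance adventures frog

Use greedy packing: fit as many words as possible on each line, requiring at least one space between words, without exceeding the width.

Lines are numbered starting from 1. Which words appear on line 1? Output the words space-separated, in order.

Answer: two no fast will

Derivation:
Line 1: ['two', 'no', 'fast', 'will'] (min_width=16, slack=5)
Line 2: ['kitchen', 'laser', 'by'] (min_width=16, slack=5)
Line 3: ['desert', 'north', 'salty'] (min_width=18, slack=3)
Line 4: ['dinosaur', 'rain', 'emerald'] (min_width=21, slack=0)
Line 5: ['guitar', 'sea', 'soft', 'lion'] (min_width=20, slack=1)
Line 6: ['how', 'picture', 'distance'] (min_width=20, slack=1)
Line 7: ['adventures', 'frog'] (min_width=15, slack=6)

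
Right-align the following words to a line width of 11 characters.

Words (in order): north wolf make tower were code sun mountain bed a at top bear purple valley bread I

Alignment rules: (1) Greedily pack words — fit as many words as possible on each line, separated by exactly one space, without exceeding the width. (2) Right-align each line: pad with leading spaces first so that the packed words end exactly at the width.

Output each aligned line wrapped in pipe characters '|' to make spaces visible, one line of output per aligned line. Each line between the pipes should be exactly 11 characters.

Answer: | north wolf|
| make tower|
|  were code|
|        sun|
|   mountain|
|   bed a at|
|   top bear|
|     purple|
|     valley|
|    bread I|

Derivation:
Line 1: ['north', 'wolf'] (min_width=10, slack=1)
Line 2: ['make', 'tower'] (min_width=10, slack=1)
Line 3: ['were', 'code'] (min_width=9, slack=2)
Line 4: ['sun'] (min_width=3, slack=8)
Line 5: ['mountain'] (min_width=8, slack=3)
Line 6: ['bed', 'a', 'at'] (min_width=8, slack=3)
Line 7: ['top', 'bear'] (min_width=8, slack=3)
Line 8: ['purple'] (min_width=6, slack=5)
Line 9: ['valley'] (min_width=6, slack=5)
Line 10: ['bread', 'I'] (min_width=7, slack=4)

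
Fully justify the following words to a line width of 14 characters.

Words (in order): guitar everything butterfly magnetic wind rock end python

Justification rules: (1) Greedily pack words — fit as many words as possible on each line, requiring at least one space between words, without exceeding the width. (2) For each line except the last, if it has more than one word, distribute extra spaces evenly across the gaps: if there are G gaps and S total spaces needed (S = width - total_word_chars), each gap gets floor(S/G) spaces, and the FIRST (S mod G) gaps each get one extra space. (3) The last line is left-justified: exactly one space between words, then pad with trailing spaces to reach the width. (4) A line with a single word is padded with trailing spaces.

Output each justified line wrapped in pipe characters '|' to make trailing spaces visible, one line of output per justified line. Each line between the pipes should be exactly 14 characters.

Answer: |guitar        |
|everything    |
|butterfly     |
|magnetic  wind|
|rock       end|
|python        |

Derivation:
Line 1: ['guitar'] (min_width=6, slack=8)
Line 2: ['everything'] (min_width=10, slack=4)
Line 3: ['butterfly'] (min_width=9, slack=5)
Line 4: ['magnetic', 'wind'] (min_width=13, slack=1)
Line 5: ['rock', 'end'] (min_width=8, slack=6)
Line 6: ['python'] (min_width=6, slack=8)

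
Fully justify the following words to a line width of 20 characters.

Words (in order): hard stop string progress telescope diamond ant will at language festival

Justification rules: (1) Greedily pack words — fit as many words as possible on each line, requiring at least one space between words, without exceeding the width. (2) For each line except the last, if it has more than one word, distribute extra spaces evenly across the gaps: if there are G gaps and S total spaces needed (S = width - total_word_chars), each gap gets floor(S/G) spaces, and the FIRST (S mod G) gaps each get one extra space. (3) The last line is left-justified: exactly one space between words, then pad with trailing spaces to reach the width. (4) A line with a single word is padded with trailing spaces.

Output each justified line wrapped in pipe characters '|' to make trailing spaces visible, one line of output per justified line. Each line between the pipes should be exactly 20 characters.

Answer: |hard   stop   string|
|progress   telescope|
|diamond  ant will at|
|language festival   |

Derivation:
Line 1: ['hard', 'stop', 'string'] (min_width=16, slack=4)
Line 2: ['progress', 'telescope'] (min_width=18, slack=2)
Line 3: ['diamond', 'ant', 'will', 'at'] (min_width=19, slack=1)
Line 4: ['language', 'festival'] (min_width=17, slack=3)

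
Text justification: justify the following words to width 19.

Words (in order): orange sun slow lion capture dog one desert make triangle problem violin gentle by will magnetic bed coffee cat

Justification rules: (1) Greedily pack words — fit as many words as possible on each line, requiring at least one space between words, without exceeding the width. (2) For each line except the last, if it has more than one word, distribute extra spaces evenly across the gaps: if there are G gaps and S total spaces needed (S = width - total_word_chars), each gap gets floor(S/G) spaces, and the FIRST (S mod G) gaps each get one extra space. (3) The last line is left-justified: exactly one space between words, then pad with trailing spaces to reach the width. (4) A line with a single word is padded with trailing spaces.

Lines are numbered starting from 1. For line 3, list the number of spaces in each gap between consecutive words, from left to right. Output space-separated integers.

Answer: 3 3

Derivation:
Line 1: ['orange', 'sun', 'slow'] (min_width=15, slack=4)
Line 2: ['lion', 'capture', 'dog'] (min_width=16, slack=3)
Line 3: ['one', 'desert', 'make'] (min_width=15, slack=4)
Line 4: ['triangle', 'problem'] (min_width=16, slack=3)
Line 5: ['violin', 'gentle', 'by'] (min_width=16, slack=3)
Line 6: ['will', 'magnetic', 'bed'] (min_width=17, slack=2)
Line 7: ['coffee', 'cat'] (min_width=10, slack=9)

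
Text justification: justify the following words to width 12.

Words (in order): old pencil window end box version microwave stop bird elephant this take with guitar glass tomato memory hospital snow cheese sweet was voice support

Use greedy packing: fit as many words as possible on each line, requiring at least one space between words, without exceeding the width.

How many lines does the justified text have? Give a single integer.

Answer: 15

Derivation:
Line 1: ['old', 'pencil'] (min_width=10, slack=2)
Line 2: ['window', 'end'] (min_width=10, slack=2)
Line 3: ['box', 'version'] (min_width=11, slack=1)
Line 4: ['microwave'] (min_width=9, slack=3)
Line 5: ['stop', 'bird'] (min_width=9, slack=3)
Line 6: ['elephant'] (min_width=8, slack=4)
Line 7: ['this', 'take'] (min_width=9, slack=3)
Line 8: ['with', 'guitar'] (min_width=11, slack=1)
Line 9: ['glass', 'tomato'] (min_width=12, slack=0)
Line 10: ['memory'] (min_width=6, slack=6)
Line 11: ['hospital'] (min_width=8, slack=4)
Line 12: ['snow', 'cheese'] (min_width=11, slack=1)
Line 13: ['sweet', 'was'] (min_width=9, slack=3)
Line 14: ['voice'] (min_width=5, slack=7)
Line 15: ['support'] (min_width=7, slack=5)
Total lines: 15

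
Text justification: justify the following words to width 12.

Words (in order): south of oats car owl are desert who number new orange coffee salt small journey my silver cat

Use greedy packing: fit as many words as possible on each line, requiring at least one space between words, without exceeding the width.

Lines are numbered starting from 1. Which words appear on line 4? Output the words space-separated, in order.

Answer: who number

Derivation:
Line 1: ['south', 'of'] (min_width=8, slack=4)
Line 2: ['oats', 'car', 'owl'] (min_width=12, slack=0)
Line 3: ['are', 'desert'] (min_width=10, slack=2)
Line 4: ['who', 'number'] (min_width=10, slack=2)
Line 5: ['new', 'orange'] (min_width=10, slack=2)
Line 6: ['coffee', 'salt'] (min_width=11, slack=1)
Line 7: ['small'] (min_width=5, slack=7)
Line 8: ['journey', 'my'] (min_width=10, slack=2)
Line 9: ['silver', 'cat'] (min_width=10, slack=2)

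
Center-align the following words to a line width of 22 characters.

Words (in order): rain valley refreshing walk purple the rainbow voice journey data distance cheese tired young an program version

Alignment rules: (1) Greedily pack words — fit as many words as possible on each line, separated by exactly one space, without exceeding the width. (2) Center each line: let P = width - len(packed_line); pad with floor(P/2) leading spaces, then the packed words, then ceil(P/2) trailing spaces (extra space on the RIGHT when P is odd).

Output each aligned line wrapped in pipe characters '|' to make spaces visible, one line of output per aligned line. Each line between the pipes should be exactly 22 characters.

Answer: |rain valley refreshing|
|   walk purple the    |
|rainbow voice journey |
| data distance cheese |
|tired young an program|
|       version        |

Derivation:
Line 1: ['rain', 'valley', 'refreshing'] (min_width=22, slack=0)
Line 2: ['walk', 'purple', 'the'] (min_width=15, slack=7)
Line 3: ['rainbow', 'voice', 'journey'] (min_width=21, slack=1)
Line 4: ['data', 'distance', 'cheese'] (min_width=20, slack=2)
Line 5: ['tired', 'young', 'an', 'program'] (min_width=22, slack=0)
Line 6: ['version'] (min_width=7, slack=15)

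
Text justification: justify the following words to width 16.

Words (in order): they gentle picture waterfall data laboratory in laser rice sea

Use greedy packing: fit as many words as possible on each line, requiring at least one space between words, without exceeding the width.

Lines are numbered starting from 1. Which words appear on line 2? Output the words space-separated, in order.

Answer: picture

Derivation:
Line 1: ['they', 'gentle'] (min_width=11, slack=5)
Line 2: ['picture'] (min_width=7, slack=9)
Line 3: ['waterfall', 'data'] (min_width=14, slack=2)
Line 4: ['laboratory', 'in'] (min_width=13, slack=3)
Line 5: ['laser', 'rice', 'sea'] (min_width=14, slack=2)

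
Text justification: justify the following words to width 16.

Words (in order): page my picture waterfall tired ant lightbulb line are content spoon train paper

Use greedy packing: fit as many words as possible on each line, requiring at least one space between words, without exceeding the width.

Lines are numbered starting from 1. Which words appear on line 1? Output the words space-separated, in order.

Answer: page my picture

Derivation:
Line 1: ['page', 'my', 'picture'] (min_width=15, slack=1)
Line 2: ['waterfall', 'tired'] (min_width=15, slack=1)
Line 3: ['ant', 'lightbulb'] (min_width=13, slack=3)
Line 4: ['line', 'are', 'content'] (min_width=16, slack=0)
Line 5: ['spoon', 'train'] (min_width=11, slack=5)
Line 6: ['paper'] (min_width=5, slack=11)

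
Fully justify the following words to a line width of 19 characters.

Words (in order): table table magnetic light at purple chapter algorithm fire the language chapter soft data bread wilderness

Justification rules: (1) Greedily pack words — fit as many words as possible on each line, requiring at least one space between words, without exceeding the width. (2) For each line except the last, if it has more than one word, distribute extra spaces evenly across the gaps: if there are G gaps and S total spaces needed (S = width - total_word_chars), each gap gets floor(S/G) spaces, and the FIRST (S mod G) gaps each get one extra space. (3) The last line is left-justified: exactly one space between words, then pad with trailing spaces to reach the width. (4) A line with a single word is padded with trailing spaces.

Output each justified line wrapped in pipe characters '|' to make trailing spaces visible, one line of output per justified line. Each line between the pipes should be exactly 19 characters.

Answer: |table         table|
|magnetic  light  at|
|purple      chapter|
|algorithm  fire the|
|language    chapter|
|soft   data   bread|
|wilderness         |

Derivation:
Line 1: ['table', 'table'] (min_width=11, slack=8)
Line 2: ['magnetic', 'light', 'at'] (min_width=17, slack=2)
Line 3: ['purple', 'chapter'] (min_width=14, slack=5)
Line 4: ['algorithm', 'fire', 'the'] (min_width=18, slack=1)
Line 5: ['language', 'chapter'] (min_width=16, slack=3)
Line 6: ['soft', 'data', 'bread'] (min_width=15, slack=4)
Line 7: ['wilderness'] (min_width=10, slack=9)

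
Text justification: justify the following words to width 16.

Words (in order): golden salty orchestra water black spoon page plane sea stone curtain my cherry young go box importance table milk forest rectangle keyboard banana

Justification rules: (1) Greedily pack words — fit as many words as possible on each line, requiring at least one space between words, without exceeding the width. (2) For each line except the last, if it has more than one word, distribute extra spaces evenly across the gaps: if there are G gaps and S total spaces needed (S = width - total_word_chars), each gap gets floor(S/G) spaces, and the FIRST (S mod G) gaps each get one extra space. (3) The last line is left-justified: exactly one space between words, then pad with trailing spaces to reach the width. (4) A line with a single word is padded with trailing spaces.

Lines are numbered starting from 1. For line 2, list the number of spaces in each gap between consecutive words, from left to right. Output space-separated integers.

Answer: 2

Derivation:
Line 1: ['golden', 'salty'] (min_width=12, slack=4)
Line 2: ['orchestra', 'water'] (min_width=15, slack=1)
Line 3: ['black', 'spoon', 'page'] (min_width=16, slack=0)
Line 4: ['plane', 'sea', 'stone'] (min_width=15, slack=1)
Line 5: ['curtain', 'my'] (min_width=10, slack=6)
Line 6: ['cherry', 'young', 'go'] (min_width=15, slack=1)
Line 7: ['box', 'importance'] (min_width=14, slack=2)
Line 8: ['table', 'milk'] (min_width=10, slack=6)
Line 9: ['forest', 'rectangle'] (min_width=16, slack=0)
Line 10: ['keyboard', 'banana'] (min_width=15, slack=1)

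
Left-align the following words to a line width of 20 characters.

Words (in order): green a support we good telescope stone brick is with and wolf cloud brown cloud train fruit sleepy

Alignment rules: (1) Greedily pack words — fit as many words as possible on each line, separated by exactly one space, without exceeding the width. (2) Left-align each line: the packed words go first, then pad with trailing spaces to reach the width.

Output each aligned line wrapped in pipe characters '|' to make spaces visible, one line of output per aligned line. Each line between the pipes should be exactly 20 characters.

Answer: |green a support we  |
|good telescope stone|
|brick is with and   |
|wolf cloud brown    |
|cloud train fruit   |
|sleepy              |

Derivation:
Line 1: ['green', 'a', 'support', 'we'] (min_width=18, slack=2)
Line 2: ['good', 'telescope', 'stone'] (min_width=20, slack=0)
Line 3: ['brick', 'is', 'with', 'and'] (min_width=17, slack=3)
Line 4: ['wolf', 'cloud', 'brown'] (min_width=16, slack=4)
Line 5: ['cloud', 'train', 'fruit'] (min_width=17, slack=3)
Line 6: ['sleepy'] (min_width=6, slack=14)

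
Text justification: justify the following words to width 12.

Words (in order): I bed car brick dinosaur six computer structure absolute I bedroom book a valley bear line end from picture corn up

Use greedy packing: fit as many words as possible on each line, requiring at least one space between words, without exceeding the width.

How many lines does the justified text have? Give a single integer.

Line 1: ['I', 'bed', 'car'] (min_width=9, slack=3)
Line 2: ['brick'] (min_width=5, slack=7)
Line 3: ['dinosaur', 'six'] (min_width=12, slack=0)
Line 4: ['computer'] (min_width=8, slack=4)
Line 5: ['structure'] (min_width=9, slack=3)
Line 6: ['absolute', 'I'] (min_width=10, slack=2)
Line 7: ['bedroom', 'book'] (min_width=12, slack=0)
Line 8: ['a', 'valley'] (min_width=8, slack=4)
Line 9: ['bear', 'line'] (min_width=9, slack=3)
Line 10: ['end', 'from'] (min_width=8, slack=4)
Line 11: ['picture', 'corn'] (min_width=12, slack=0)
Line 12: ['up'] (min_width=2, slack=10)
Total lines: 12

Answer: 12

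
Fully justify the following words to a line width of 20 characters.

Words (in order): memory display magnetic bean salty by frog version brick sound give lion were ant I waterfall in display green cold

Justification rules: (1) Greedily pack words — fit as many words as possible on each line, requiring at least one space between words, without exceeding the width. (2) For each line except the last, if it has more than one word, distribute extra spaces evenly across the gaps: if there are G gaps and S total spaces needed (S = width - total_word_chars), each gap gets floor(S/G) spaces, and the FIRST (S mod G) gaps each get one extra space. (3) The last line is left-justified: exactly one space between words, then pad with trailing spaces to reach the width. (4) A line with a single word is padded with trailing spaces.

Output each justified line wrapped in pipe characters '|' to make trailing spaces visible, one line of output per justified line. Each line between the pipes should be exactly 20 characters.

Line 1: ['memory', 'display'] (min_width=14, slack=6)
Line 2: ['magnetic', 'bean', 'salty'] (min_width=19, slack=1)
Line 3: ['by', 'frog', 'version'] (min_width=15, slack=5)
Line 4: ['brick', 'sound', 'give'] (min_width=16, slack=4)
Line 5: ['lion', 'were', 'ant', 'I'] (min_width=15, slack=5)
Line 6: ['waterfall', 'in', 'display'] (min_width=20, slack=0)
Line 7: ['green', 'cold'] (min_width=10, slack=10)

Answer: |memory       display|
|magnetic  bean salty|
|by    frog   version|
|brick   sound   give|
|lion   were   ant  I|
|waterfall in display|
|green cold          |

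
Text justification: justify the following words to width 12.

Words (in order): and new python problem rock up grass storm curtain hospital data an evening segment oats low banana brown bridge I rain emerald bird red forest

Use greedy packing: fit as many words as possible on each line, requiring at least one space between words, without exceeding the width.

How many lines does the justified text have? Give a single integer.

Answer: 15

Derivation:
Line 1: ['and', 'new'] (min_width=7, slack=5)
Line 2: ['python'] (min_width=6, slack=6)
Line 3: ['problem', 'rock'] (min_width=12, slack=0)
Line 4: ['up', 'grass'] (min_width=8, slack=4)
Line 5: ['storm'] (min_width=5, slack=7)
Line 6: ['curtain'] (min_width=7, slack=5)
Line 7: ['hospital'] (min_width=8, slack=4)
Line 8: ['data', 'an'] (min_width=7, slack=5)
Line 9: ['evening'] (min_width=7, slack=5)
Line 10: ['segment', 'oats'] (min_width=12, slack=0)
Line 11: ['low', 'banana'] (min_width=10, slack=2)
Line 12: ['brown', 'bridge'] (min_width=12, slack=0)
Line 13: ['I', 'rain'] (min_width=6, slack=6)
Line 14: ['emerald', 'bird'] (min_width=12, slack=0)
Line 15: ['red', 'forest'] (min_width=10, slack=2)
Total lines: 15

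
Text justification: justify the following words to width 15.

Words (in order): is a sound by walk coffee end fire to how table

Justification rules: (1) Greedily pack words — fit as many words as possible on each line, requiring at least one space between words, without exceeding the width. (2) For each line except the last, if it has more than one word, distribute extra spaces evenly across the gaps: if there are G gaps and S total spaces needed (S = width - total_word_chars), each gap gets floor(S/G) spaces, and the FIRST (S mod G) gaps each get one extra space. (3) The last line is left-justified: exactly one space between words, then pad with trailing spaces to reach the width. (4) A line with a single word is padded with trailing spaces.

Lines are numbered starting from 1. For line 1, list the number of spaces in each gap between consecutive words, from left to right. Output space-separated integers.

Line 1: ['is', 'a', 'sound', 'by'] (min_width=13, slack=2)
Line 2: ['walk', 'coffee', 'end'] (min_width=15, slack=0)
Line 3: ['fire', 'to', 'how'] (min_width=11, slack=4)
Line 4: ['table'] (min_width=5, slack=10)

Answer: 2 2 1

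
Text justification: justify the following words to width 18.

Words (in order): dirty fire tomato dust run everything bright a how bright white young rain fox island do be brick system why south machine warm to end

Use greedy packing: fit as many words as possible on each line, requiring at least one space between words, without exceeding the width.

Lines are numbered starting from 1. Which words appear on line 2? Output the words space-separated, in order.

Line 1: ['dirty', 'fire', 'tomato'] (min_width=17, slack=1)
Line 2: ['dust', 'run'] (min_width=8, slack=10)
Line 3: ['everything', 'bright'] (min_width=17, slack=1)
Line 4: ['a', 'how', 'bright', 'white'] (min_width=18, slack=0)
Line 5: ['young', 'rain', 'fox'] (min_width=14, slack=4)
Line 6: ['island', 'do', 'be', 'brick'] (min_width=18, slack=0)
Line 7: ['system', 'why', 'south'] (min_width=16, slack=2)
Line 8: ['machine', 'warm', 'to'] (min_width=15, slack=3)
Line 9: ['end'] (min_width=3, slack=15)

Answer: dust run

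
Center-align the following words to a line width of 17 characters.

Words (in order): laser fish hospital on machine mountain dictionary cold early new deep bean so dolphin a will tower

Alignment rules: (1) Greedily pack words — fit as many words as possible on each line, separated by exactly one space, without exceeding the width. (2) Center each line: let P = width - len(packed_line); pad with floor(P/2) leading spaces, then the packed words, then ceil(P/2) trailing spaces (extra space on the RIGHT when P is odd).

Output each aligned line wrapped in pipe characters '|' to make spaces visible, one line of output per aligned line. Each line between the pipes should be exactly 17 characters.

Line 1: ['laser', 'fish'] (min_width=10, slack=7)
Line 2: ['hospital', 'on'] (min_width=11, slack=6)
Line 3: ['machine', 'mountain'] (min_width=16, slack=1)
Line 4: ['dictionary', 'cold'] (min_width=15, slack=2)
Line 5: ['early', 'new', 'deep'] (min_width=14, slack=3)
Line 6: ['bean', 'so', 'dolphin', 'a'] (min_width=17, slack=0)
Line 7: ['will', 'tower'] (min_width=10, slack=7)

Answer: |   laser fish    |
|   hospital on   |
|machine mountain |
| dictionary cold |
| early new deep  |
|bean so dolphin a|
|   will tower    |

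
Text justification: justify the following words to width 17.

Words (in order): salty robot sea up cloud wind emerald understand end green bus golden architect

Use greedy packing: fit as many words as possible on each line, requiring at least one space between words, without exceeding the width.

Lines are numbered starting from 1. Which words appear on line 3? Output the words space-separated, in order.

Line 1: ['salty', 'robot', 'sea'] (min_width=15, slack=2)
Line 2: ['up', 'cloud', 'wind'] (min_width=13, slack=4)
Line 3: ['emerald'] (min_width=7, slack=10)
Line 4: ['understand', 'end'] (min_width=14, slack=3)
Line 5: ['green', 'bus', 'golden'] (min_width=16, slack=1)
Line 6: ['architect'] (min_width=9, slack=8)

Answer: emerald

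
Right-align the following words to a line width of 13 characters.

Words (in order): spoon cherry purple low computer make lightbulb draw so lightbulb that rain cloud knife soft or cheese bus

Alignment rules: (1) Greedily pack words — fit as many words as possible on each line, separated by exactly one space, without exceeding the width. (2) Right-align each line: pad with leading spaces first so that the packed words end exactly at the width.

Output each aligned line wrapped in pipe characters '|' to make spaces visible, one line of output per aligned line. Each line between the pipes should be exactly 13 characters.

Answer: | spoon cherry|
|   purple low|
|computer make|
|    lightbulb|
|      draw so|
|    lightbulb|
|    that rain|
|  cloud knife|
|      soft or|
|   cheese bus|

Derivation:
Line 1: ['spoon', 'cherry'] (min_width=12, slack=1)
Line 2: ['purple', 'low'] (min_width=10, slack=3)
Line 3: ['computer', 'make'] (min_width=13, slack=0)
Line 4: ['lightbulb'] (min_width=9, slack=4)
Line 5: ['draw', 'so'] (min_width=7, slack=6)
Line 6: ['lightbulb'] (min_width=9, slack=4)
Line 7: ['that', 'rain'] (min_width=9, slack=4)
Line 8: ['cloud', 'knife'] (min_width=11, slack=2)
Line 9: ['soft', 'or'] (min_width=7, slack=6)
Line 10: ['cheese', 'bus'] (min_width=10, slack=3)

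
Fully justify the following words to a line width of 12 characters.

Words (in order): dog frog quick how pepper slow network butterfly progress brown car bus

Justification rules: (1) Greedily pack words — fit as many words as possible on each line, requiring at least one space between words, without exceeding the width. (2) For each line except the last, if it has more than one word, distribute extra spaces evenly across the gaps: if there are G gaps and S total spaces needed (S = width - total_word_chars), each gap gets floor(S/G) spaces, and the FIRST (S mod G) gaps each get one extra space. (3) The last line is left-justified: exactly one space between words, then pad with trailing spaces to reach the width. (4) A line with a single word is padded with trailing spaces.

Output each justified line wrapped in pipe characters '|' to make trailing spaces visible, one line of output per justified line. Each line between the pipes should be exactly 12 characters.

Line 1: ['dog', 'frog'] (min_width=8, slack=4)
Line 2: ['quick', 'how'] (min_width=9, slack=3)
Line 3: ['pepper', 'slow'] (min_width=11, slack=1)
Line 4: ['network'] (min_width=7, slack=5)
Line 5: ['butterfly'] (min_width=9, slack=3)
Line 6: ['progress'] (min_width=8, slack=4)
Line 7: ['brown', 'car'] (min_width=9, slack=3)
Line 8: ['bus'] (min_width=3, slack=9)

Answer: |dog     frog|
|quick    how|
|pepper  slow|
|network     |
|butterfly   |
|progress    |
|brown    car|
|bus         |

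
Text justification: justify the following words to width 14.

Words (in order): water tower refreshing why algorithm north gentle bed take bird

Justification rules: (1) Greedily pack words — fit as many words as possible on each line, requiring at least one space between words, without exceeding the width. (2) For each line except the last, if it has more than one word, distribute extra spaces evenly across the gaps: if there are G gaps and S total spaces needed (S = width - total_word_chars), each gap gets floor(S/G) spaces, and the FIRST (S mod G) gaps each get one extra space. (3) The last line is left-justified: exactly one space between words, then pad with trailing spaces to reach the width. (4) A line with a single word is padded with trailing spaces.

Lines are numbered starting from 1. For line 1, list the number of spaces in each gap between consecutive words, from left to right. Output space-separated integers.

Answer: 4

Derivation:
Line 1: ['water', 'tower'] (min_width=11, slack=3)
Line 2: ['refreshing', 'why'] (min_width=14, slack=0)
Line 3: ['algorithm'] (min_width=9, slack=5)
Line 4: ['north', 'gentle'] (min_width=12, slack=2)
Line 5: ['bed', 'take', 'bird'] (min_width=13, slack=1)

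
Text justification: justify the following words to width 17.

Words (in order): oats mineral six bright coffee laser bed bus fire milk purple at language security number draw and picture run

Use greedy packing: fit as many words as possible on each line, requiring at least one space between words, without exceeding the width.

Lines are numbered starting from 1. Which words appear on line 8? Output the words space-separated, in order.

Answer: run

Derivation:
Line 1: ['oats', 'mineral', 'six'] (min_width=16, slack=1)
Line 2: ['bright', 'coffee'] (min_width=13, slack=4)
Line 3: ['laser', 'bed', 'bus'] (min_width=13, slack=4)
Line 4: ['fire', 'milk', 'purple'] (min_width=16, slack=1)
Line 5: ['at', 'language'] (min_width=11, slack=6)
Line 6: ['security', 'number'] (min_width=15, slack=2)
Line 7: ['draw', 'and', 'picture'] (min_width=16, slack=1)
Line 8: ['run'] (min_width=3, slack=14)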